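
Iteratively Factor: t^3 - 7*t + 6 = (t - 1)*(t^2 + t - 6) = (t - 2)*(t - 1)*(t + 3)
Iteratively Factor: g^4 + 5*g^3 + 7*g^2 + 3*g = (g + 3)*(g^3 + 2*g^2 + g) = (g + 1)*(g + 3)*(g^2 + g) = (g + 1)^2*(g + 3)*(g)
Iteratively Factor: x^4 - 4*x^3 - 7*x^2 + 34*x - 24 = (x + 3)*(x^3 - 7*x^2 + 14*x - 8) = (x - 2)*(x + 3)*(x^2 - 5*x + 4) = (x - 4)*(x - 2)*(x + 3)*(x - 1)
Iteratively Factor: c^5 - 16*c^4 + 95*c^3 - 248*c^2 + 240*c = (c - 4)*(c^4 - 12*c^3 + 47*c^2 - 60*c) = (c - 4)^2*(c^3 - 8*c^2 + 15*c) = c*(c - 4)^2*(c^2 - 8*c + 15) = c*(c - 5)*(c - 4)^2*(c - 3)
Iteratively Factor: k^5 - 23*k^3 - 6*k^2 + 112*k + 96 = (k + 1)*(k^4 - k^3 - 22*k^2 + 16*k + 96) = (k + 1)*(k + 4)*(k^3 - 5*k^2 - 2*k + 24) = (k - 3)*(k + 1)*(k + 4)*(k^2 - 2*k - 8) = (k - 3)*(k + 1)*(k + 2)*(k + 4)*(k - 4)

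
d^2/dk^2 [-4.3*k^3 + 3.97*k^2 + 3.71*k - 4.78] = 7.94 - 25.8*k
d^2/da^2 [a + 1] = 0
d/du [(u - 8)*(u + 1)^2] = 3*(u - 5)*(u + 1)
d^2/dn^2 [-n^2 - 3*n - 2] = -2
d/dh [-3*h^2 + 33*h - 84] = 33 - 6*h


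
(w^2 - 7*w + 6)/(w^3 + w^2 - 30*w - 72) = (w - 1)/(w^2 + 7*w + 12)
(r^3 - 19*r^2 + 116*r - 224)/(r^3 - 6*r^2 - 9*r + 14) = (r^2 - 12*r + 32)/(r^2 + r - 2)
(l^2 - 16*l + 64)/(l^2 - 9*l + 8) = (l - 8)/(l - 1)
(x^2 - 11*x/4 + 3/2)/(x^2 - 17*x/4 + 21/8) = 2*(x - 2)/(2*x - 7)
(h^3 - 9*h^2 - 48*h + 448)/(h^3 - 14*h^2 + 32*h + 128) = (h + 7)/(h + 2)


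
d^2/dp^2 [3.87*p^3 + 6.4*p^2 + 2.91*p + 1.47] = 23.22*p + 12.8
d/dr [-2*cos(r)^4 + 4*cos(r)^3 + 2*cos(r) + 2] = 2*(4*cos(r)^3 - 6*cos(r)^2 - 1)*sin(r)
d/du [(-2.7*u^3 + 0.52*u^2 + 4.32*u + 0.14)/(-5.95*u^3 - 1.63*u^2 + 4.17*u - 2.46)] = (7.495*u^4 + 28.89*u^3 + 31.635*u^2 - 2.102*u - 11.211)/(35.4025*u^6 + 19.397*u^5 - 46.9661*u^4 + 15.6798*u^3 + 25.4085*u^2 - 20.5164*u + 6.0516)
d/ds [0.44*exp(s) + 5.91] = 0.44*exp(s)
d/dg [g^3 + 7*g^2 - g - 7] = 3*g^2 + 14*g - 1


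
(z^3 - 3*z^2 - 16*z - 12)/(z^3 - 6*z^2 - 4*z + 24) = (z + 1)/(z - 2)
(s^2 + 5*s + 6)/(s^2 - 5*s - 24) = (s + 2)/(s - 8)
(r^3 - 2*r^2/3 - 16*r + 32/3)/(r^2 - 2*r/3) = r - 16/r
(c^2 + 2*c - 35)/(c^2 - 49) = (c - 5)/(c - 7)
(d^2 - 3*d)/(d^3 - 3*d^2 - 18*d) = (3 - d)/(-d^2 + 3*d + 18)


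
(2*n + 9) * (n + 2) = 2*n^2 + 13*n + 18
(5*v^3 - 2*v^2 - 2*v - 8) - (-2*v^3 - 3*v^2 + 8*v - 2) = 7*v^3 + v^2 - 10*v - 6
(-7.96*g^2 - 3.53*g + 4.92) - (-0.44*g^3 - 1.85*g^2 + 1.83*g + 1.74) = 0.44*g^3 - 6.11*g^2 - 5.36*g + 3.18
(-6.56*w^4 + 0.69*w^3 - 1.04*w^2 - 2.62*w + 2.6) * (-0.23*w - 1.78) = 1.5088*w^5 + 11.5181*w^4 - 0.989*w^3 + 2.4538*w^2 + 4.0656*w - 4.628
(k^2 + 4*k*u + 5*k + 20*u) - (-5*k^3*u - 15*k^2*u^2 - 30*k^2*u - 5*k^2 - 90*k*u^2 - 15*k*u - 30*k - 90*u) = 5*k^3*u + 15*k^2*u^2 + 30*k^2*u + 6*k^2 + 90*k*u^2 + 19*k*u + 35*k + 110*u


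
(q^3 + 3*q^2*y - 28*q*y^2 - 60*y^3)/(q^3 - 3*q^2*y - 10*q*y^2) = (q + 6*y)/q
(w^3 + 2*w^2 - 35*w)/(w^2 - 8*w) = (w^2 + 2*w - 35)/(w - 8)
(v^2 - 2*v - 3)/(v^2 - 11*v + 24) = (v + 1)/(v - 8)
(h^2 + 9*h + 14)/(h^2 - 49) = (h + 2)/(h - 7)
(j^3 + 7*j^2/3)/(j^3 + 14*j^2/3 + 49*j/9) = 3*j/(3*j + 7)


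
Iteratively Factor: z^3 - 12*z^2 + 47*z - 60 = (z - 4)*(z^2 - 8*z + 15) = (z - 5)*(z - 4)*(z - 3)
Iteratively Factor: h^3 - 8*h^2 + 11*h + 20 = (h - 5)*(h^2 - 3*h - 4) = (h - 5)*(h - 4)*(h + 1)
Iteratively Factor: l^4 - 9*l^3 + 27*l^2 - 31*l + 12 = (l - 1)*(l^3 - 8*l^2 + 19*l - 12) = (l - 1)^2*(l^2 - 7*l + 12) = (l - 3)*(l - 1)^2*(l - 4)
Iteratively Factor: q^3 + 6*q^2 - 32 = (q - 2)*(q^2 + 8*q + 16) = (q - 2)*(q + 4)*(q + 4)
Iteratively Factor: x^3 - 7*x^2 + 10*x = (x)*(x^2 - 7*x + 10) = x*(x - 5)*(x - 2)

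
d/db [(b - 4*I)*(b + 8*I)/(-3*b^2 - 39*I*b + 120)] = -3*I/(b^2 + 10*I*b - 25)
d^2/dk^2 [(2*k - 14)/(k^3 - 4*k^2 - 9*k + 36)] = 4*((k - 7)*(-3*k^2 + 8*k + 9)^2 + (-3*k^2 + 8*k - (k - 7)*(3*k - 4) + 9)*(k^3 - 4*k^2 - 9*k + 36))/(k^3 - 4*k^2 - 9*k + 36)^3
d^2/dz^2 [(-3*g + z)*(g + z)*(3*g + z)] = 2*g + 6*z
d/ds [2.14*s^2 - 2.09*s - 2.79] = 4.28*s - 2.09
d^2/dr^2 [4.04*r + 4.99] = 0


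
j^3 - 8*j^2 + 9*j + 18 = (j - 6)*(j - 3)*(j + 1)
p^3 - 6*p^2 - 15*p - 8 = (p - 8)*(p + 1)^2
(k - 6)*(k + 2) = k^2 - 4*k - 12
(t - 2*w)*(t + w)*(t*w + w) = t^3*w - t^2*w^2 + t^2*w - 2*t*w^3 - t*w^2 - 2*w^3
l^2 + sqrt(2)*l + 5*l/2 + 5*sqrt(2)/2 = (l + 5/2)*(l + sqrt(2))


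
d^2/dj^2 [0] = 0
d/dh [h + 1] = 1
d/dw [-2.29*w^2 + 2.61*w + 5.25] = 2.61 - 4.58*w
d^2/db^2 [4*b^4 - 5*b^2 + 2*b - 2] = 48*b^2 - 10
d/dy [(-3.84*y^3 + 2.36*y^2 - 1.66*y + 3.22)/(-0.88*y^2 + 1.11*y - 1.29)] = (3.3792*y^4 - 8.5248*y^3 + 16.0196*y^2 - 0.4216*y - 1.4328)/(0.7744*y^4 - 1.9536*y^3 + 3.5025*y^2 - 2.8638*y + 1.6641)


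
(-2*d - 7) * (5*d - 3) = -10*d^2 - 29*d + 21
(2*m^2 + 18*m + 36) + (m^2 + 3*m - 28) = 3*m^2 + 21*m + 8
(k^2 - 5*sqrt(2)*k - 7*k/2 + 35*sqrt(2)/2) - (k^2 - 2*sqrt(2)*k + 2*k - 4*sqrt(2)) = -11*k/2 - 3*sqrt(2)*k + 43*sqrt(2)/2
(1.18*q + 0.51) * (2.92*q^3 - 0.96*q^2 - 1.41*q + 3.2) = 3.4456*q^4 + 0.3564*q^3 - 2.1534*q^2 + 3.0569*q + 1.632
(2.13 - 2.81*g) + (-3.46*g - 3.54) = -6.27*g - 1.41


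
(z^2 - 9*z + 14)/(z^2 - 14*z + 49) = (z - 2)/(z - 7)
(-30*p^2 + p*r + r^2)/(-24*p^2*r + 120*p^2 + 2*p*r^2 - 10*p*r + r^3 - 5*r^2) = (5*p - r)/(4*p*r - 20*p - r^2 + 5*r)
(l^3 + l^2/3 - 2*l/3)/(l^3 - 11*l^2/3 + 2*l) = (l + 1)/(l - 3)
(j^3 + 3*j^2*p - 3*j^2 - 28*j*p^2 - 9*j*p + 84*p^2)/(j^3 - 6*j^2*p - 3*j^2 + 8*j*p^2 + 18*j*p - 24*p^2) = (-j - 7*p)/(-j + 2*p)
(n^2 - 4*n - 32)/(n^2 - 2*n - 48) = (n + 4)/(n + 6)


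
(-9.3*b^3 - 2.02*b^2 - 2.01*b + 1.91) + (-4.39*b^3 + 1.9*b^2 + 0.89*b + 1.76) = -13.69*b^3 - 0.12*b^2 - 1.12*b + 3.67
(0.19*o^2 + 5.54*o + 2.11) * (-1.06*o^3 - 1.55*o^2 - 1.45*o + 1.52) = -0.2014*o^5 - 6.1669*o^4 - 11.0991*o^3 - 11.0147*o^2 + 5.3613*o + 3.2072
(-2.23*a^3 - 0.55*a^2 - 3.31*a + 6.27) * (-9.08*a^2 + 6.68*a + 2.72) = 20.2484*a^5 - 9.9024*a^4 + 20.3152*a^3 - 80.5384*a^2 + 32.8804*a + 17.0544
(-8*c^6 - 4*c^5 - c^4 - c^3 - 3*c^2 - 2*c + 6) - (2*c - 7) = -8*c^6 - 4*c^5 - c^4 - c^3 - 3*c^2 - 4*c + 13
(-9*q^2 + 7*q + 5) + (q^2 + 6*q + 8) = -8*q^2 + 13*q + 13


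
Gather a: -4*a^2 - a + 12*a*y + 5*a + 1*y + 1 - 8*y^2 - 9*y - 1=-4*a^2 + a*(12*y + 4) - 8*y^2 - 8*y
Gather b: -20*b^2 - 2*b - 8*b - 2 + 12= -20*b^2 - 10*b + 10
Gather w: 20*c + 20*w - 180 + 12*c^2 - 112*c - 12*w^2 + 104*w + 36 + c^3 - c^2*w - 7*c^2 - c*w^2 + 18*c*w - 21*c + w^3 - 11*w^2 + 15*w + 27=c^3 + 5*c^2 - 113*c + w^3 + w^2*(-c - 23) + w*(-c^2 + 18*c + 139) - 117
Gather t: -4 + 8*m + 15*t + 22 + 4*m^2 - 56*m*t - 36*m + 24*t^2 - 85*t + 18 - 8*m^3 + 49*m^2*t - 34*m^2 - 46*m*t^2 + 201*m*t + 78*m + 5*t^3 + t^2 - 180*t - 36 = -8*m^3 - 30*m^2 + 50*m + 5*t^3 + t^2*(25 - 46*m) + t*(49*m^2 + 145*m - 250)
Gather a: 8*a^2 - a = 8*a^2 - a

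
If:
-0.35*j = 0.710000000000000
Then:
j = -2.03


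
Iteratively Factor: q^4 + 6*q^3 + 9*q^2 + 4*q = (q + 4)*(q^3 + 2*q^2 + q) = (q + 1)*(q + 4)*(q^2 + q) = q*(q + 1)*(q + 4)*(q + 1)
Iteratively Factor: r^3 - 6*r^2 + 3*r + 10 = (r - 2)*(r^2 - 4*r - 5) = (r - 2)*(r + 1)*(r - 5)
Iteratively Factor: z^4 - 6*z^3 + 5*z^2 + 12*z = (z + 1)*(z^3 - 7*z^2 + 12*z) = (z - 4)*(z + 1)*(z^2 - 3*z) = z*(z - 4)*(z + 1)*(z - 3)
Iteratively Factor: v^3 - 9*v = (v - 3)*(v^2 + 3*v) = v*(v - 3)*(v + 3)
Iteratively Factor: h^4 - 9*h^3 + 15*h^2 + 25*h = (h - 5)*(h^3 - 4*h^2 - 5*h) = (h - 5)*(h + 1)*(h^2 - 5*h) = (h - 5)^2*(h + 1)*(h)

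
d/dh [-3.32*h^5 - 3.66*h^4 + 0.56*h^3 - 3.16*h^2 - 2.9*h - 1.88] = -16.6*h^4 - 14.64*h^3 + 1.68*h^2 - 6.32*h - 2.9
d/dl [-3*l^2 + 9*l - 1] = 9 - 6*l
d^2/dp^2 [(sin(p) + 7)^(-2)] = 2*(7*sin(p) + cos(2*p) + 2)/(sin(p) + 7)^4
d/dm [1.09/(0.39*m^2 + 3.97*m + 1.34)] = (-0.8502*m - 4.3273)/(0.39*m^2 + 3.97*m + 1.34)^2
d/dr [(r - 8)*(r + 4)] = 2*r - 4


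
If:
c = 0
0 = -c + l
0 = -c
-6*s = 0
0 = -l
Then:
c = 0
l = 0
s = 0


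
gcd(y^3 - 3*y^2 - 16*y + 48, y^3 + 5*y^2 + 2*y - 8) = y + 4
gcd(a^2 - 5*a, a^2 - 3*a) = a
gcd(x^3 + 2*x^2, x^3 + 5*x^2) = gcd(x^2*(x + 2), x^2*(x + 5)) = x^2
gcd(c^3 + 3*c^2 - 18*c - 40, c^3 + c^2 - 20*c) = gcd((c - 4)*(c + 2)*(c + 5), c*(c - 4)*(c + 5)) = c^2 + c - 20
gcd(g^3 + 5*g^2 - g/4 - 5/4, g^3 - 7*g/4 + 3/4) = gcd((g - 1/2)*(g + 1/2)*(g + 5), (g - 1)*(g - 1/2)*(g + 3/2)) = g - 1/2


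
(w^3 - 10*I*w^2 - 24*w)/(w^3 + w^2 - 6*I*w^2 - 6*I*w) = (w - 4*I)/(w + 1)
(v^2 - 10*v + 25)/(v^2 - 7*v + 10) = (v - 5)/(v - 2)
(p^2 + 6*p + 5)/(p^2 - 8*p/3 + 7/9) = 9*(p^2 + 6*p + 5)/(9*p^2 - 24*p + 7)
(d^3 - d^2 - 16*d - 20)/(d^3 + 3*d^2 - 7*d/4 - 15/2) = 4*(d^2 - 3*d - 10)/(4*d^2 + 4*d - 15)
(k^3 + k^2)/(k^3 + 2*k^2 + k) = k/(k + 1)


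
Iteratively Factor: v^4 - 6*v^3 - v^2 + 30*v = (v + 2)*(v^3 - 8*v^2 + 15*v) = (v - 5)*(v + 2)*(v^2 - 3*v) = v*(v - 5)*(v + 2)*(v - 3)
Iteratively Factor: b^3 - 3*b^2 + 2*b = (b - 1)*(b^2 - 2*b) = b*(b - 1)*(b - 2)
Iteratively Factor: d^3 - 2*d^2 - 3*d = (d - 3)*(d^2 + d) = (d - 3)*(d + 1)*(d)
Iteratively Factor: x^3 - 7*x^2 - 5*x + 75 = (x - 5)*(x^2 - 2*x - 15) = (x - 5)*(x + 3)*(x - 5)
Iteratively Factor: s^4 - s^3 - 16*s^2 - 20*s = (s - 5)*(s^3 + 4*s^2 + 4*s) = (s - 5)*(s + 2)*(s^2 + 2*s) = s*(s - 5)*(s + 2)*(s + 2)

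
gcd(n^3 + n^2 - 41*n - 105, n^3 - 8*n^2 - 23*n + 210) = n^2 - 2*n - 35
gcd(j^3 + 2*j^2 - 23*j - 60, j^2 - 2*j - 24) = j + 4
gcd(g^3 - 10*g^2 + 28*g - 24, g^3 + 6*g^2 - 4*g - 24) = g - 2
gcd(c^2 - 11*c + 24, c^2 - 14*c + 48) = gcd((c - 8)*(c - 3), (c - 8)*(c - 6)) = c - 8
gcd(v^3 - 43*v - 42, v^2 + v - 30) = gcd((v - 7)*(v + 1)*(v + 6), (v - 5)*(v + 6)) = v + 6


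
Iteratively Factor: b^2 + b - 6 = (b - 2)*(b + 3)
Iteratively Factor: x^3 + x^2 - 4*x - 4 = (x + 2)*(x^2 - x - 2) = (x + 1)*(x + 2)*(x - 2)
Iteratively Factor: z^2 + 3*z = (z + 3)*(z)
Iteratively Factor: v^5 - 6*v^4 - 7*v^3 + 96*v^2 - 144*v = (v - 4)*(v^4 - 2*v^3 - 15*v^2 + 36*v) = (v - 4)*(v + 4)*(v^3 - 6*v^2 + 9*v) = (v - 4)*(v - 3)*(v + 4)*(v^2 - 3*v) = v*(v - 4)*(v - 3)*(v + 4)*(v - 3)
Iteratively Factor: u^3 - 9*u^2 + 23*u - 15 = (u - 1)*(u^2 - 8*u + 15) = (u - 5)*(u - 1)*(u - 3)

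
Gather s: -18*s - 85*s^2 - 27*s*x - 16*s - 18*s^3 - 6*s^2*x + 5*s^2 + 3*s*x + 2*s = -18*s^3 + s^2*(-6*x - 80) + s*(-24*x - 32)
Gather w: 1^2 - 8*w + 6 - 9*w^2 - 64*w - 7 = -9*w^2 - 72*w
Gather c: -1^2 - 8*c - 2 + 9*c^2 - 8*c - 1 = 9*c^2 - 16*c - 4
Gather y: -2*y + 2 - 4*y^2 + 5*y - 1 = -4*y^2 + 3*y + 1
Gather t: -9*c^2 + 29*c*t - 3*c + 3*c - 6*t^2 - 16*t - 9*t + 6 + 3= -9*c^2 - 6*t^2 + t*(29*c - 25) + 9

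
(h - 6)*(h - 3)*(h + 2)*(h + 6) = h^4 - h^3 - 42*h^2 + 36*h + 216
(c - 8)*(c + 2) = c^2 - 6*c - 16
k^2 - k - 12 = (k - 4)*(k + 3)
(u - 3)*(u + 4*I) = u^2 - 3*u + 4*I*u - 12*I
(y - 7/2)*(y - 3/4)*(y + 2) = y^3 - 9*y^2/4 - 47*y/8 + 21/4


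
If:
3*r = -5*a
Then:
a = -3*r/5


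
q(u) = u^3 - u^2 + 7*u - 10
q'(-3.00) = 40.00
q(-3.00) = -67.00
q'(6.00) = 103.00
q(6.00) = 212.00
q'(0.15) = 6.77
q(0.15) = -8.97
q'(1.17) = 8.77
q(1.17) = -1.58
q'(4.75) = 65.19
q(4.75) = 107.86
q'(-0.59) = 9.22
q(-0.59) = -14.68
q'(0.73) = 7.14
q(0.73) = -5.03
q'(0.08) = 6.86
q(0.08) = -9.45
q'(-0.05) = 7.11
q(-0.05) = -10.35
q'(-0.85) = 10.87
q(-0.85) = -17.29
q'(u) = 3*u^2 - 2*u + 7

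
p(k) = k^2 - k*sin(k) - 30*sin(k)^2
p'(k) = -k*cos(k) + 2*k - 60*sin(k)*cos(k) - sin(k)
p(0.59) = -9.27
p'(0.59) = -27.60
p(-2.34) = -11.69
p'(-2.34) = -35.57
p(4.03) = 1.30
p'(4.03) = -17.99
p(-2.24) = -15.19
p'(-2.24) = -34.28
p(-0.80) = -15.37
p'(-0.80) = 29.66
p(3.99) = 2.03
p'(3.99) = -18.39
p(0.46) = -5.91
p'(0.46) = -23.80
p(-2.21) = -16.21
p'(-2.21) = -33.66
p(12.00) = 141.80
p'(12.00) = 41.58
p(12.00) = 141.80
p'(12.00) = 41.58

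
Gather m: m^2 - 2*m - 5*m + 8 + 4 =m^2 - 7*m + 12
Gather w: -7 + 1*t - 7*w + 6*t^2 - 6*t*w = 6*t^2 + t + w*(-6*t - 7) - 7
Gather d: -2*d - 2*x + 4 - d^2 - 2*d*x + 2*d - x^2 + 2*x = -d^2 - 2*d*x - x^2 + 4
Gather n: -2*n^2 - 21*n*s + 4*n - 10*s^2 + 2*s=-2*n^2 + n*(4 - 21*s) - 10*s^2 + 2*s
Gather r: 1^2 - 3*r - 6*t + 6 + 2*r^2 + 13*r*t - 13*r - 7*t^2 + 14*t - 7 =2*r^2 + r*(13*t - 16) - 7*t^2 + 8*t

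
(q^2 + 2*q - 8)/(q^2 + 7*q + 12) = (q - 2)/(q + 3)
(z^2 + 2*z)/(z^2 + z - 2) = z/(z - 1)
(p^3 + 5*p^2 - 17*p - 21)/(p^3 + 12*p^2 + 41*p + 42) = (p^2 - 2*p - 3)/(p^2 + 5*p + 6)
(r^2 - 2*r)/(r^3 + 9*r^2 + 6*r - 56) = r/(r^2 + 11*r + 28)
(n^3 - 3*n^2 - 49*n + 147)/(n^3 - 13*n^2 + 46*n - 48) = (n^2 - 49)/(n^2 - 10*n + 16)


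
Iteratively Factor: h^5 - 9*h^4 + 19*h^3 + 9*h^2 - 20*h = (h + 1)*(h^4 - 10*h^3 + 29*h^2 - 20*h) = (h - 5)*(h + 1)*(h^3 - 5*h^2 + 4*h) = (h - 5)*(h - 4)*(h + 1)*(h^2 - h) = h*(h - 5)*(h - 4)*(h + 1)*(h - 1)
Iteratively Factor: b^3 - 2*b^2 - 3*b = (b)*(b^2 - 2*b - 3) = b*(b - 3)*(b + 1)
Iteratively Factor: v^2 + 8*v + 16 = (v + 4)*(v + 4)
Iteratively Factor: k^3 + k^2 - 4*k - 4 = (k + 2)*(k^2 - k - 2) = (k - 2)*(k + 2)*(k + 1)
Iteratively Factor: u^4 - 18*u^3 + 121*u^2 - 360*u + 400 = (u - 5)*(u^3 - 13*u^2 + 56*u - 80) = (u - 5)*(u - 4)*(u^2 - 9*u + 20) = (u - 5)^2*(u - 4)*(u - 4)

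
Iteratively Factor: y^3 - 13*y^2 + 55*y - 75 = (y - 5)*(y^2 - 8*y + 15) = (y - 5)^2*(y - 3)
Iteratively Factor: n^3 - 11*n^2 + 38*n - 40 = (n - 2)*(n^2 - 9*n + 20) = (n - 5)*(n - 2)*(n - 4)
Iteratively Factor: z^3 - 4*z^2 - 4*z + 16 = (z + 2)*(z^2 - 6*z + 8) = (z - 2)*(z + 2)*(z - 4)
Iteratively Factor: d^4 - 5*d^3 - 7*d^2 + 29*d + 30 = (d + 1)*(d^3 - 6*d^2 - d + 30) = (d - 5)*(d + 1)*(d^2 - d - 6) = (d - 5)*(d + 1)*(d + 2)*(d - 3)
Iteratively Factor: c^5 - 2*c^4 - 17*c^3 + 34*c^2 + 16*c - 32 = (c + 4)*(c^4 - 6*c^3 + 7*c^2 + 6*c - 8) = (c + 1)*(c + 4)*(c^3 - 7*c^2 + 14*c - 8) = (c - 4)*(c + 1)*(c + 4)*(c^2 - 3*c + 2) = (c - 4)*(c - 1)*(c + 1)*(c + 4)*(c - 2)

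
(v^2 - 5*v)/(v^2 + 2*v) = (v - 5)/(v + 2)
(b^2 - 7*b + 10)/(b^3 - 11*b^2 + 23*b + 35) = (b - 2)/(b^2 - 6*b - 7)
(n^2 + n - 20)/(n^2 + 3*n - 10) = (n - 4)/(n - 2)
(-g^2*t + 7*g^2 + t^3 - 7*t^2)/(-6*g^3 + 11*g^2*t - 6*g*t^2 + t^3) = (g*t - 7*g + t^2 - 7*t)/(6*g^2 - 5*g*t + t^2)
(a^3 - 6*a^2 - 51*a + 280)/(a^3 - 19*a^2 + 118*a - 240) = (a + 7)/(a - 6)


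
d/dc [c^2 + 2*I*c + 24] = 2*c + 2*I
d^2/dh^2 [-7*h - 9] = 0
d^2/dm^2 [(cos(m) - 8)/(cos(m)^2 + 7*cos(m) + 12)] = (-9*(1 - cos(2*m))^2*cos(m)/4 + 39*(1 - cos(2*m))^2/4 - 1042*cos(m) + 61*cos(2*m) + 117*cos(3*m)/2 + cos(5*m)/2 - 738)/((cos(m) + 3)^3*(cos(m) + 4)^3)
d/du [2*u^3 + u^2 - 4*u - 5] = 6*u^2 + 2*u - 4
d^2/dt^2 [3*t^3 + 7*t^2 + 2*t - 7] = 18*t + 14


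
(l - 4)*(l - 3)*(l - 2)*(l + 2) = l^4 - 7*l^3 + 8*l^2 + 28*l - 48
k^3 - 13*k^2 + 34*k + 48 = (k - 8)*(k - 6)*(k + 1)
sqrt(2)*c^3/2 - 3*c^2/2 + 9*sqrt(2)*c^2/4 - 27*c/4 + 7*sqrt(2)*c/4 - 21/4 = (c + 7/2)*(c - 3*sqrt(2)/2)*(sqrt(2)*c/2 + sqrt(2)/2)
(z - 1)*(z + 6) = z^2 + 5*z - 6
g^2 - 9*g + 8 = (g - 8)*(g - 1)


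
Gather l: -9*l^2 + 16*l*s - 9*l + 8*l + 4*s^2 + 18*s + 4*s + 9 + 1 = -9*l^2 + l*(16*s - 1) + 4*s^2 + 22*s + 10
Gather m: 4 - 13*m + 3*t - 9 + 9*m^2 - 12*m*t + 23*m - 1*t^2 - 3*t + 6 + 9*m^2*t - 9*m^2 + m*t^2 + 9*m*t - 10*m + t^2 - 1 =9*m^2*t + m*(t^2 - 3*t)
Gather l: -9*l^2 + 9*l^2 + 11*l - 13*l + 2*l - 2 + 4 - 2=0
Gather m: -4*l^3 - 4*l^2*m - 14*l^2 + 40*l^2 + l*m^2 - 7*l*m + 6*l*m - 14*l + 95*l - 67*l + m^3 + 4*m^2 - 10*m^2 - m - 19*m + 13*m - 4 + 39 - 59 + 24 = -4*l^3 + 26*l^2 + 14*l + m^3 + m^2*(l - 6) + m*(-4*l^2 - l - 7)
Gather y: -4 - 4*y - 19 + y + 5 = -3*y - 18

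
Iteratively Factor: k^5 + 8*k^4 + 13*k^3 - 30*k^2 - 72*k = (k - 2)*(k^4 + 10*k^3 + 33*k^2 + 36*k) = (k - 2)*(k + 3)*(k^3 + 7*k^2 + 12*k) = (k - 2)*(k + 3)^2*(k^2 + 4*k) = k*(k - 2)*(k + 3)^2*(k + 4)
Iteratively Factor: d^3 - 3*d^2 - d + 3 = (d - 3)*(d^2 - 1) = (d - 3)*(d - 1)*(d + 1)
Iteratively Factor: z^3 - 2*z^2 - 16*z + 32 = (z + 4)*(z^2 - 6*z + 8) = (z - 2)*(z + 4)*(z - 4)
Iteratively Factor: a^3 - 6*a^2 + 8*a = (a - 4)*(a^2 - 2*a) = (a - 4)*(a - 2)*(a)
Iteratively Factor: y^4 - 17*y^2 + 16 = (y - 4)*(y^3 + 4*y^2 - y - 4) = (y - 4)*(y - 1)*(y^2 + 5*y + 4) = (y - 4)*(y - 1)*(y + 1)*(y + 4)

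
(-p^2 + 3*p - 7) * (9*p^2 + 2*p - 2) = -9*p^4 + 25*p^3 - 55*p^2 - 20*p + 14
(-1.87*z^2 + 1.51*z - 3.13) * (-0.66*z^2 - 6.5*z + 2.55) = 1.2342*z^4 + 11.1584*z^3 - 12.5177*z^2 + 24.1955*z - 7.9815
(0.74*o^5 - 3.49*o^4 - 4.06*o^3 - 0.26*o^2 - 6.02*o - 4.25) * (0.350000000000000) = 0.259*o^5 - 1.2215*o^4 - 1.421*o^3 - 0.091*o^2 - 2.107*o - 1.4875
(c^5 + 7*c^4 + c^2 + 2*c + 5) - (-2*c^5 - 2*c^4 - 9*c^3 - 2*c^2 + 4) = 3*c^5 + 9*c^4 + 9*c^3 + 3*c^2 + 2*c + 1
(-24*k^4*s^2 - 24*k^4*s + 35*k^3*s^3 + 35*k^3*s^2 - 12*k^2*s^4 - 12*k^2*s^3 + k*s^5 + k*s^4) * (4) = -96*k^4*s^2 - 96*k^4*s + 140*k^3*s^3 + 140*k^3*s^2 - 48*k^2*s^4 - 48*k^2*s^3 + 4*k*s^5 + 4*k*s^4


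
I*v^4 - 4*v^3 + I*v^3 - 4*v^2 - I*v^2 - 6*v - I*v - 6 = (v + 1)*(v + 2*I)*(v + 3*I)*(I*v + 1)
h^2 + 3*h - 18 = (h - 3)*(h + 6)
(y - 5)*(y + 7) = y^2 + 2*y - 35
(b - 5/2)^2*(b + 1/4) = b^3 - 19*b^2/4 + 5*b + 25/16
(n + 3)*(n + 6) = n^2 + 9*n + 18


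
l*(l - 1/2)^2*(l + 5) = l^4 + 4*l^3 - 19*l^2/4 + 5*l/4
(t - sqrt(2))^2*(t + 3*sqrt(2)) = t^3 + sqrt(2)*t^2 - 10*t + 6*sqrt(2)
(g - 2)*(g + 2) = g^2 - 4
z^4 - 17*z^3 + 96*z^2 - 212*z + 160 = (z - 8)*(z - 5)*(z - 2)^2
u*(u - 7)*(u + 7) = u^3 - 49*u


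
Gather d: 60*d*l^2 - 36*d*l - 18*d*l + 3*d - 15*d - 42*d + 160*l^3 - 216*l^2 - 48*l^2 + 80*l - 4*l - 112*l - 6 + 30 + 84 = d*(60*l^2 - 54*l - 54) + 160*l^3 - 264*l^2 - 36*l + 108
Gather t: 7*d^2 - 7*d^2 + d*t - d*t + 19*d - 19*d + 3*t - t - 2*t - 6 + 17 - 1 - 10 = 0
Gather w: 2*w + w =3*w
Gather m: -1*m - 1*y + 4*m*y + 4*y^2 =m*(4*y - 1) + 4*y^2 - y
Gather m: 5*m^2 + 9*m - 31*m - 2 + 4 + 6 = 5*m^2 - 22*m + 8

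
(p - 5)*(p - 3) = p^2 - 8*p + 15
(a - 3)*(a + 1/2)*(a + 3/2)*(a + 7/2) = a^4 + 5*a^3/2 - 35*a^2/4 - 165*a/8 - 63/8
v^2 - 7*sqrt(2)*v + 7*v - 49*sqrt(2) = (v + 7)*(v - 7*sqrt(2))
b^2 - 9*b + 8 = (b - 8)*(b - 1)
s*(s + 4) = s^2 + 4*s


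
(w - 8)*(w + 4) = w^2 - 4*w - 32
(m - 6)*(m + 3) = m^2 - 3*m - 18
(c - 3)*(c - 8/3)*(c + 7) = c^3 + 4*c^2/3 - 95*c/3 + 56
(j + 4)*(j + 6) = j^2 + 10*j + 24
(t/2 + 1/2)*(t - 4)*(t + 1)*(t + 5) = t^4/2 + 3*t^3/2 - 17*t^2/2 - 39*t/2 - 10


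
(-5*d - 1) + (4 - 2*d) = 3 - 7*d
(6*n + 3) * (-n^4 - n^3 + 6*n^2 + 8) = -6*n^5 - 9*n^4 + 33*n^3 + 18*n^2 + 48*n + 24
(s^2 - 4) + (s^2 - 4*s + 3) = 2*s^2 - 4*s - 1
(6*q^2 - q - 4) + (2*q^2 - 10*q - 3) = 8*q^2 - 11*q - 7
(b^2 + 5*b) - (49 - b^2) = 2*b^2 + 5*b - 49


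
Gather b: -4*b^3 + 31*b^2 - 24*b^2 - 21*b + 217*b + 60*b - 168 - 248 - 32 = -4*b^3 + 7*b^2 + 256*b - 448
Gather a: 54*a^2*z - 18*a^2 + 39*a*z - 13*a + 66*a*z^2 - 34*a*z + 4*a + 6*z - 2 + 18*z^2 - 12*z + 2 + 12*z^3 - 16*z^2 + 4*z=a^2*(54*z - 18) + a*(66*z^2 + 5*z - 9) + 12*z^3 + 2*z^2 - 2*z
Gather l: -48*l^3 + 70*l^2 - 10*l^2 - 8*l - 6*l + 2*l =-48*l^3 + 60*l^2 - 12*l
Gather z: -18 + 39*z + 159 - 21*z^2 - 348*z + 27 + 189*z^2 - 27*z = 168*z^2 - 336*z + 168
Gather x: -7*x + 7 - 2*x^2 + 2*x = -2*x^2 - 5*x + 7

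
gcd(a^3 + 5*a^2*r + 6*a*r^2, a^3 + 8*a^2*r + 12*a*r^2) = a^2 + 2*a*r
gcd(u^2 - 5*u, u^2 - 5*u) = u^2 - 5*u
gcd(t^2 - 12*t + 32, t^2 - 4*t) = t - 4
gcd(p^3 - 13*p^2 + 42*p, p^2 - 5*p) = p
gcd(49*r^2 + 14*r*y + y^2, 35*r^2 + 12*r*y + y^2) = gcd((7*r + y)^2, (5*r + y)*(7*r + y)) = 7*r + y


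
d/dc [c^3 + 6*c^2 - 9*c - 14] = 3*c^2 + 12*c - 9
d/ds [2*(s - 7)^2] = 4*s - 28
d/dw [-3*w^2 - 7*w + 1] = -6*w - 7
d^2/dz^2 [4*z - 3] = 0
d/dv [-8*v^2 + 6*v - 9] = 6 - 16*v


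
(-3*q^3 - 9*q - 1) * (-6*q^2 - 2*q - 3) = 18*q^5 + 6*q^4 + 63*q^3 + 24*q^2 + 29*q + 3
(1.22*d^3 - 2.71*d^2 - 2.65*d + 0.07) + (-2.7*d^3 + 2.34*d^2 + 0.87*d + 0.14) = -1.48*d^3 - 0.37*d^2 - 1.78*d + 0.21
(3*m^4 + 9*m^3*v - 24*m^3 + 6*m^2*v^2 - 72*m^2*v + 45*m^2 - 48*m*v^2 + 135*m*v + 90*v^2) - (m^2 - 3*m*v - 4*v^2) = 3*m^4 + 9*m^3*v - 24*m^3 + 6*m^2*v^2 - 72*m^2*v + 44*m^2 - 48*m*v^2 + 138*m*v + 94*v^2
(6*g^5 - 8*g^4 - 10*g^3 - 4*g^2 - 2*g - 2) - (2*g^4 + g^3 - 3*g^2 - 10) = 6*g^5 - 10*g^4 - 11*g^3 - g^2 - 2*g + 8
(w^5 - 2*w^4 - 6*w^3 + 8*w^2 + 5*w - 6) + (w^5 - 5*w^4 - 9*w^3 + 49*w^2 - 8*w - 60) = 2*w^5 - 7*w^4 - 15*w^3 + 57*w^2 - 3*w - 66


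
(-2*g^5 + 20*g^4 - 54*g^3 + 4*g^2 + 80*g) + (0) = -2*g^5 + 20*g^4 - 54*g^3 + 4*g^2 + 80*g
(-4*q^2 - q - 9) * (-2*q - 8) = 8*q^3 + 34*q^2 + 26*q + 72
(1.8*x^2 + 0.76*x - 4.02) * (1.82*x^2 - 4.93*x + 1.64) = 3.276*x^4 - 7.4908*x^3 - 8.1112*x^2 + 21.065*x - 6.5928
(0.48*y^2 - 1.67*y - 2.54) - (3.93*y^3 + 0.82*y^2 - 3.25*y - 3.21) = -3.93*y^3 - 0.34*y^2 + 1.58*y + 0.67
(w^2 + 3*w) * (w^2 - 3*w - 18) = w^4 - 27*w^2 - 54*w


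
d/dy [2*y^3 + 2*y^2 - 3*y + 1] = 6*y^2 + 4*y - 3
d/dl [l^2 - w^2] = 2*l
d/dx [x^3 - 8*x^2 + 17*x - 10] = 3*x^2 - 16*x + 17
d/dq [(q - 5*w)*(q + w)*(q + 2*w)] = 3*q^2 - 4*q*w - 13*w^2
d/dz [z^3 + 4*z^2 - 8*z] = 3*z^2 + 8*z - 8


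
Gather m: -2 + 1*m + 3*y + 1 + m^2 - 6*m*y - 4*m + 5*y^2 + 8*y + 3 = m^2 + m*(-6*y - 3) + 5*y^2 + 11*y + 2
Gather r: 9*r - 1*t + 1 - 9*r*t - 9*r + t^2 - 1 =-9*r*t + t^2 - t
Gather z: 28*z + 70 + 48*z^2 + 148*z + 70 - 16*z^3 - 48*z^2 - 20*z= -16*z^3 + 156*z + 140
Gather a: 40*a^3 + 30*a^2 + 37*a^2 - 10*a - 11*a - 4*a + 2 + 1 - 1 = 40*a^3 + 67*a^2 - 25*a + 2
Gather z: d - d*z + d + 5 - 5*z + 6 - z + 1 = 2*d + z*(-d - 6) + 12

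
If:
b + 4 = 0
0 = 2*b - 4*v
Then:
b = -4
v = -2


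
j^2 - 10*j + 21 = (j - 7)*(j - 3)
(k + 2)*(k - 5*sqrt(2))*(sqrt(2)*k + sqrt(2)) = sqrt(2)*k^3 - 10*k^2 + 3*sqrt(2)*k^2 - 30*k + 2*sqrt(2)*k - 20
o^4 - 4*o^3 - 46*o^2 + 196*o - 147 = (o - 7)*(o - 3)*(o - 1)*(o + 7)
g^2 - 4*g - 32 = (g - 8)*(g + 4)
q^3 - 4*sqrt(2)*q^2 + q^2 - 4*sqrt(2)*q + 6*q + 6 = (q + 1)*(q - 3*sqrt(2))*(q - sqrt(2))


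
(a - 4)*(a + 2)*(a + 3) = a^3 + a^2 - 14*a - 24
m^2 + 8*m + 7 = (m + 1)*(m + 7)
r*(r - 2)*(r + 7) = r^3 + 5*r^2 - 14*r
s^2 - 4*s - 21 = (s - 7)*(s + 3)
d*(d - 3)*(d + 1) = d^3 - 2*d^2 - 3*d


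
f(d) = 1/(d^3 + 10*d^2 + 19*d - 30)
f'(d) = (-3*d^2 - 20*d - 19)/(d^3 + 10*d^2 + 19*d - 30)^2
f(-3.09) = -0.04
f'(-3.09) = 0.03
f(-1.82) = -0.03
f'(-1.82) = 0.01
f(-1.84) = -0.03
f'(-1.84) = 0.01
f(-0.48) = -0.03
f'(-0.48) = -0.01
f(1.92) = 0.02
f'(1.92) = -0.03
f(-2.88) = -0.04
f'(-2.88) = 0.02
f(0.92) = -0.31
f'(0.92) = -3.72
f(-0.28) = -0.03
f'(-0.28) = -0.01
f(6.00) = 0.00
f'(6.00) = 0.00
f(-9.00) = -0.00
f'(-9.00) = -0.00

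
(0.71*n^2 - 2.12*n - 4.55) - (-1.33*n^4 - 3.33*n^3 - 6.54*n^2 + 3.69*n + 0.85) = 1.33*n^4 + 3.33*n^3 + 7.25*n^2 - 5.81*n - 5.4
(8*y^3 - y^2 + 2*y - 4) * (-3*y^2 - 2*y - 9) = -24*y^5 - 13*y^4 - 76*y^3 + 17*y^2 - 10*y + 36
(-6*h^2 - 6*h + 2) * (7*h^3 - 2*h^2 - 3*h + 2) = -42*h^5 - 30*h^4 + 44*h^3 + 2*h^2 - 18*h + 4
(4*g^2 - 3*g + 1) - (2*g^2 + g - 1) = 2*g^2 - 4*g + 2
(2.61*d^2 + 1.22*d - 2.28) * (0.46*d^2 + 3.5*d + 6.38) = 1.2006*d^4 + 9.6962*d^3 + 19.873*d^2 - 0.1964*d - 14.5464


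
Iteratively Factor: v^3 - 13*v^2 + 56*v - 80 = (v - 5)*(v^2 - 8*v + 16) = (v - 5)*(v - 4)*(v - 4)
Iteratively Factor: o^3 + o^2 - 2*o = (o + 2)*(o^2 - o) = o*(o + 2)*(o - 1)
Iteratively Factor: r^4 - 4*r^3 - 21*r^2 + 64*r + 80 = (r + 1)*(r^3 - 5*r^2 - 16*r + 80) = (r + 1)*(r + 4)*(r^2 - 9*r + 20) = (r - 5)*(r + 1)*(r + 4)*(r - 4)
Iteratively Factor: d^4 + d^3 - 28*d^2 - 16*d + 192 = (d + 4)*(d^3 - 3*d^2 - 16*d + 48) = (d - 3)*(d + 4)*(d^2 - 16) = (d - 3)*(d + 4)^2*(d - 4)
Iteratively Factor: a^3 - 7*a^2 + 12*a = (a - 4)*(a^2 - 3*a) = a*(a - 4)*(a - 3)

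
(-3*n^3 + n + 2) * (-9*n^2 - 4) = 27*n^5 + 3*n^3 - 18*n^2 - 4*n - 8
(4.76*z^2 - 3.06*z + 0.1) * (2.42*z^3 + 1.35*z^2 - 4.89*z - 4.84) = 11.5192*z^5 - 0.9792*z^4 - 27.1654*z^3 - 7.94*z^2 + 14.3214*z - 0.484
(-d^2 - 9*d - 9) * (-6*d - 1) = 6*d^3 + 55*d^2 + 63*d + 9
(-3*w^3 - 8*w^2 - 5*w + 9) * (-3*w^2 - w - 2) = 9*w^5 + 27*w^4 + 29*w^3 - 6*w^2 + w - 18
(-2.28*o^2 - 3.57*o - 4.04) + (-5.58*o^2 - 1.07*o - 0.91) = -7.86*o^2 - 4.64*o - 4.95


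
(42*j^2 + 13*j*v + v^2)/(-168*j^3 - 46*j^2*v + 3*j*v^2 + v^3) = (7*j + v)/(-28*j^2 - 3*j*v + v^2)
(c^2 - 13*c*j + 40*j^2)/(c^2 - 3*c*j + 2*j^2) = (c^2 - 13*c*j + 40*j^2)/(c^2 - 3*c*j + 2*j^2)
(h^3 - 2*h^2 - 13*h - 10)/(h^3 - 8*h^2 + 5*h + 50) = (h + 1)/(h - 5)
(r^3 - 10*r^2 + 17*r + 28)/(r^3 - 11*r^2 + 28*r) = (r + 1)/r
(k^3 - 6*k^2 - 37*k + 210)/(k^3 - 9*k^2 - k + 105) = (k + 6)/(k + 3)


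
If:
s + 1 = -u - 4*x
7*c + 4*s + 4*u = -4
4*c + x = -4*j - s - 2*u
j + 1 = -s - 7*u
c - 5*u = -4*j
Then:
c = 464/1551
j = 4/141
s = -53/33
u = 128/1551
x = 203/1551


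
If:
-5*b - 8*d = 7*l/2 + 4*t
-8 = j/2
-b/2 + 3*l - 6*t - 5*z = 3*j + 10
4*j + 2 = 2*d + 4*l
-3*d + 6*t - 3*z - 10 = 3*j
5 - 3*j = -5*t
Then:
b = 113918/2475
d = -52861/2475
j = -16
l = -11932/2475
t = -53/5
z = 31741/2475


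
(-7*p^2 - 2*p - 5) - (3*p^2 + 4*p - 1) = -10*p^2 - 6*p - 4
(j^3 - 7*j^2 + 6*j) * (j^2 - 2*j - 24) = j^5 - 9*j^4 - 4*j^3 + 156*j^2 - 144*j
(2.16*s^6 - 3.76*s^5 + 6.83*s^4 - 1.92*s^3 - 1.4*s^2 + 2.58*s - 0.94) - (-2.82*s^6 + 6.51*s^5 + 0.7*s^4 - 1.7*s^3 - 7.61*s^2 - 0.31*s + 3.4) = 4.98*s^6 - 10.27*s^5 + 6.13*s^4 - 0.22*s^3 + 6.21*s^2 + 2.89*s - 4.34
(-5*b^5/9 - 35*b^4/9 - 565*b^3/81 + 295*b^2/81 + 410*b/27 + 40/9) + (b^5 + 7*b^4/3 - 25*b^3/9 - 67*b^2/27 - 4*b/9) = 4*b^5/9 - 14*b^4/9 - 790*b^3/81 + 94*b^2/81 + 398*b/27 + 40/9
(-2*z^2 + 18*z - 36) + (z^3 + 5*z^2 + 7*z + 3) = z^3 + 3*z^2 + 25*z - 33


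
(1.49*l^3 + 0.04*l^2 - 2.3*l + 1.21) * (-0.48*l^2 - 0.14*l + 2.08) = -0.7152*l^5 - 0.2278*l^4 + 4.1976*l^3 - 0.1756*l^2 - 4.9534*l + 2.5168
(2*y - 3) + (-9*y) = -7*y - 3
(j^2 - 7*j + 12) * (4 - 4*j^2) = -4*j^4 + 28*j^3 - 44*j^2 - 28*j + 48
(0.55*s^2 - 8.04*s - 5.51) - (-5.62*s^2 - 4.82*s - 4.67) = 6.17*s^2 - 3.22*s - 0.84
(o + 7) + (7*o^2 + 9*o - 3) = 7*o^2 + 10*o + 4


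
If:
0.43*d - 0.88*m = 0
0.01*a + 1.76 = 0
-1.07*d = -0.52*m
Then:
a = -176.00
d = 0.00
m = 0.00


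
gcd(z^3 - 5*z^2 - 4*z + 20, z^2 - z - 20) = z - 5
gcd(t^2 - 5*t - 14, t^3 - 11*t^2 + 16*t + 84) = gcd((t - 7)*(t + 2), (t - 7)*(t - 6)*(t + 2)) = t^2 - 5*t - 14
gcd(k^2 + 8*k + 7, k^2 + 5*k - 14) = k + 7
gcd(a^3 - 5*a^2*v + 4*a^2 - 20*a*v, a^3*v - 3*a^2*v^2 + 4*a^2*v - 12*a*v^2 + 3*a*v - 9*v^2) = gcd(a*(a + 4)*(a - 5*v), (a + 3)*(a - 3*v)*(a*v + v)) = 1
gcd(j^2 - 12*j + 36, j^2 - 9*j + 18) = j - 6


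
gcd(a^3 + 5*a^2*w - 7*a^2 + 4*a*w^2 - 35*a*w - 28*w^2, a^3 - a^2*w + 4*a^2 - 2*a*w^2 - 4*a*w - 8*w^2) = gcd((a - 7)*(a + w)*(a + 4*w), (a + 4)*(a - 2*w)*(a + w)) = a + w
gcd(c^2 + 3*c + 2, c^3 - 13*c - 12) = c + 1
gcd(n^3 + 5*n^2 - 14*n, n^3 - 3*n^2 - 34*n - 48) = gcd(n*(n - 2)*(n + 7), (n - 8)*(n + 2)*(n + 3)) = 1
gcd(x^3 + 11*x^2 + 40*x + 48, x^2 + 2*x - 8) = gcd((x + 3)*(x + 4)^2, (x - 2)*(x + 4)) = x + 4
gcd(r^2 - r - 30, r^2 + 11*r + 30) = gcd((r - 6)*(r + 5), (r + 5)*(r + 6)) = r + 5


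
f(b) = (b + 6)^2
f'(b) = 2*b + 12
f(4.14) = 102.82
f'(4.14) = 20.28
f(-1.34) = 21.72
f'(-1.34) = 9.32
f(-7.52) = 2.31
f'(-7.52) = -3.04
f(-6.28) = 0.08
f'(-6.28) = -0.56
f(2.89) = 79.03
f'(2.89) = 17.78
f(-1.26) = 22.47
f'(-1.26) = 9.48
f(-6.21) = 0.04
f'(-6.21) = -0.42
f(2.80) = 77.44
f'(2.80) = 17.60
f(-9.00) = 9.00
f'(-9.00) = -6.00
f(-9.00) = 9.00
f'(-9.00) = -6.00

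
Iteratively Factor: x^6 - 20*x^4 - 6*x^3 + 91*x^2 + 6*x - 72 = (x + 3)*(x^5 - 3*x^4 - 11*x^3 + 27*x^2 + 10*x - 24) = (x - 4)*(x + 3)*(x^4 + x^3 - 7*x^2 - x + 6) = (x - 4)*(x + 1)*(x + 3)*(x^3 - 7*x + 6) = (x - 4)*(x - 2)*(x + 1)*(x + 3)*(x^2 + 2*x - 3) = (x - 4)*(x - 2)*(x - 1)*(x + 1)*(x + 3)*(x + 3)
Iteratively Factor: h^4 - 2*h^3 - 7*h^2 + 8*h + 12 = (h + 1)*(h^3 - 3*h^2 - 4*h + 12) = (h - 2)*(h + 1)*(h^2 - h - 6) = (h - 3)*(h - 2)*(h + 1)*(h + 2)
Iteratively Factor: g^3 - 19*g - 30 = (g + 2)*(g^2 - 2*g - 15) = (g - 5)*(g + 2)*(g + 3)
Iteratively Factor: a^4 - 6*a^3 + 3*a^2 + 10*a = (a)*(a^3 - 6*a^2 + 3*a + 10) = a*(a - 5)*(a^2 - a - 2) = a*(a - 5)*(a + 1)*(a - 2)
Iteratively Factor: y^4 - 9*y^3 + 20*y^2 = (y - 4)*(y^3 - 5*y^2) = y*(y - 4)*(y^2 - 5*y) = y^2*(y - 4)*(y - 5)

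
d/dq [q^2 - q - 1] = 2*q - 1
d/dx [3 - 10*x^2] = -20*x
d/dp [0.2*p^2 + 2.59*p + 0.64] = 0.4*p + 2.59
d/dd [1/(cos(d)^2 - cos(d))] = (-sin(d)/cos(d)^2 + 2*tan(d))/(cos(d) - 1)^2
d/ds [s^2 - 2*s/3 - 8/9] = 2*s - 2/3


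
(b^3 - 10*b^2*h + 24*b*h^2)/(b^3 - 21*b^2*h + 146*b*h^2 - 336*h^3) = b*(b - 4*h)/(b^2 - 15*b*h + 56*h^2)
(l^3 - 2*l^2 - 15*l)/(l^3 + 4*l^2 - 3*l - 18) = l*(l - 5)/(l^2 + l - 6)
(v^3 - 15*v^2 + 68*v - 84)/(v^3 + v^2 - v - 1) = (v^3 - 15*v^2 + 68*v - 84)/(v^3 + v^2 - v - 1)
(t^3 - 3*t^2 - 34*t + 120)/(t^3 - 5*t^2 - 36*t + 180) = (t - 4)/(t - 6)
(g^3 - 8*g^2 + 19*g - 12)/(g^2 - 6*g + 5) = (g^2 - 7*g + 12)/(g - 5)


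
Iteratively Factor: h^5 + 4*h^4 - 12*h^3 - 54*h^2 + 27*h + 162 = (h + 3)*(h^4 + h^3 - 15*h^2 - 9*h + 54) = (h + 3)^2*(h^3 - 2*h^2 - 9*h + 18) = (h - 2)*(h + 3)^2*(h^2 - 9) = (h - 3)*(h - 2)*(h + 3)^2*(h + 3)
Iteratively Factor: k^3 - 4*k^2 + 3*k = (k - 3)*(k^2 - k) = k*(k - 3)*(k - 1)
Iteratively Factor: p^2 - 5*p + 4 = (p - 1)*(p - 4)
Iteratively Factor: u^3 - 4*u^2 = (u)*(u^2 - 4*u) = u^2*(u - 4)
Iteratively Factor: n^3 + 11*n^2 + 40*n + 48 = (n + 4)*(n^2 + 7*n + 12) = (n + 3)*(n + 4)*(n + 4)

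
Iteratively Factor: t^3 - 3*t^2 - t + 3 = (t - 3)*(t^2 - 1) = (t - 3)*(t + 1)*(t - 1)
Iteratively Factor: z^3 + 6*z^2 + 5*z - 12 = (z + 3)*(z^2 + 3*z - 4) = (z + 3)*(z + 4)*(z - 1)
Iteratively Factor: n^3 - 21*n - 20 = (n + 1)*(n^2 - n - 20) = (n + 1)*(n + 4)*(n - 5)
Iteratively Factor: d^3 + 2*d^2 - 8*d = (d - 2)*(d^2 + 4*d) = (d - 2)*(d + 4)*(d)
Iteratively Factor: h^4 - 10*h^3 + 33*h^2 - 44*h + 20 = (h - 1)*(h^3 - 9*h^2 + 24*h - 20) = (h - 2)*(h - 1)*(h^2 - 7*h + 10) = (h - 5)*(h - 2)*(h - 1)*(h - 2)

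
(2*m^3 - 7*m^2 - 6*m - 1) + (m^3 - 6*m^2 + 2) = 3*m^3 - 13*m^2 - 6*m + 1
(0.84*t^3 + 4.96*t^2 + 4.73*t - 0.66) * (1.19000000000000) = 0.9996*t^3 + 5.9024*t^2 + 5.6287*t - 0.7854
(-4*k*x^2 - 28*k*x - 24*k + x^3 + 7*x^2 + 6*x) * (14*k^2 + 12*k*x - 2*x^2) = -56*k^3*x^2 - 392*k^3*x - 336*k^3 - 34*k^2*x^3 - 238*k^2*x^2 - 204*k^2*x + 20*k*x^4 + 140*k*x^3 + 120*k*x^2 - 2*x^5 - 14*x^4 - 12*x^3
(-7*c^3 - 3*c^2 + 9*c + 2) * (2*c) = -14*c^4 - 6*c^3 + 18*c^2 + 4*c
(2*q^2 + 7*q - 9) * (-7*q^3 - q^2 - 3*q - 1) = -14*q^5 - 51*q^4 + 50*q^3 - 14*q^2 + 20*q + 9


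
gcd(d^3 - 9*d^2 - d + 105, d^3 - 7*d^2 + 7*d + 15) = d - 5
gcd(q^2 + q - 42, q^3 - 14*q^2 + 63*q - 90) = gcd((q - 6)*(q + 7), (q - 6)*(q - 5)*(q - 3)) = q - 6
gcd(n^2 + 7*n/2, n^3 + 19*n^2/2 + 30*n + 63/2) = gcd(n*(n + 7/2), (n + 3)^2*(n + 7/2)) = n + 7/2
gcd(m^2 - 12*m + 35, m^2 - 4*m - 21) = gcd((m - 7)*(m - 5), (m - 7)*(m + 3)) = m - 7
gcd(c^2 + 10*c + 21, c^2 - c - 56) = c + 7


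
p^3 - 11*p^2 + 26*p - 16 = (p - 8)*(p - 2)*(p - 1)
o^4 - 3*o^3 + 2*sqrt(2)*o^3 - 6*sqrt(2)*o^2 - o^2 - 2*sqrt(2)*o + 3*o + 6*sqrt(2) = (o - 3)*(o - 1)*(o + 1)*(o + 2*sqrt(2))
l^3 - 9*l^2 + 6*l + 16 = (l - 8)*(l - 2)*(l + 1)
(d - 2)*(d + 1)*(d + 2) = d^3 + d^2 - 4*d - 4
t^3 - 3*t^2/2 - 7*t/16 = t*(t - 7/4)*(t + 1/4)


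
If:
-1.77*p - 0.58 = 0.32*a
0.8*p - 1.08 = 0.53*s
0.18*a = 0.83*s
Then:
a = -5.17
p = 0.61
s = -1.12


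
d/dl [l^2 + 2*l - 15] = 2*l + 2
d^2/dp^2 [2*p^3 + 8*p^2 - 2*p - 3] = 12*p + 16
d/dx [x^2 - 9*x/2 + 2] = 2*x - 9/2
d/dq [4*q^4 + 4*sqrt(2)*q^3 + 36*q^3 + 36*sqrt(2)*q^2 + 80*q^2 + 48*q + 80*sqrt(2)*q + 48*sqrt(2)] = 16*q^3 + 12*sqrt(2)*q^2 + 108*q^2 + 72*sqrt(2)*q + 160*q + 48 + 80*sqrt(2)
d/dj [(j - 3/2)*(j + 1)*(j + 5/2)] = 3*j^2 + 4*j - 11/4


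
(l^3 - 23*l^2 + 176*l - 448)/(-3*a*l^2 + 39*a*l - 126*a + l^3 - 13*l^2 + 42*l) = (-l^2 + 16*l - 64)/(3*a*l - 18*a - l^2 + 6*l)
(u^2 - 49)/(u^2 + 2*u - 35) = (u - 7)/(u - 5)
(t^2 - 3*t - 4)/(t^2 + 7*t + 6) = (t - 4)/(t + 6)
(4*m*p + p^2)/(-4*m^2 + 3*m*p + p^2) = p/(-m + p)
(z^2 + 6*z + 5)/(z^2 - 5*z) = (z^2 + 6*z + 5)/(z*(z - 5))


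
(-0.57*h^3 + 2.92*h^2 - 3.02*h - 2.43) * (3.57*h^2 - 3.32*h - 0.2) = -2.0349*h^5 + 12.3168*h^4 - 20.3618*h^3 + 0.767299999999999*h^2 + 8.6716*h + 0.486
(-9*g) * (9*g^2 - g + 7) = -81*g^3 + 9*g^2 - 63*g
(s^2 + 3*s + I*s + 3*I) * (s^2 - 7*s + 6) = s^4 - 4*s^3 + I*s^3 - 15*s^2 - 4*I*s^2 + 18*s - 15*I*s + 18*I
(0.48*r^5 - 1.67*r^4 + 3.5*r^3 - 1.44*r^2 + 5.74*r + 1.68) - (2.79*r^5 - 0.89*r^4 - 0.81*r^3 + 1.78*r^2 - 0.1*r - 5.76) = -2.31*r^5 - 0.78*r^4 + 4.31*r^3 - 3.22*r^2 + 5.84*r + 7.44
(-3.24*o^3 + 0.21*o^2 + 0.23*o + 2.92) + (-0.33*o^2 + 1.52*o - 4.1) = -3.24*o^3 - 0.12*o^2 + 1.75*o - 1.18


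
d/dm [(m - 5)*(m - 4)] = 2*m - 9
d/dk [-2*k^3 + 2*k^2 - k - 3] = -6*k^2 + 4*k - 1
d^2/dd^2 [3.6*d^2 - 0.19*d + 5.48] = 7.20000000000000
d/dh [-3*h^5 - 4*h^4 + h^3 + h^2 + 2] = h*(-15*h^3 - 16*h^2 + 3*h + 2)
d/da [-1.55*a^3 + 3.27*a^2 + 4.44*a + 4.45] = -4.65*a^2 + 6.54*a + 4.44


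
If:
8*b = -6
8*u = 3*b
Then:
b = -3/4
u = -9/32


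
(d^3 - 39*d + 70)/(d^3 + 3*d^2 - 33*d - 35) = (d - 2)/(d + 1)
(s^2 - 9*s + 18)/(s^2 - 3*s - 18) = (s - 3)/(s + 3)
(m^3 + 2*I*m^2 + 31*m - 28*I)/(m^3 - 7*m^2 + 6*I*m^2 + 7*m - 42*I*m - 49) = (m - 4*I)/(m - 7)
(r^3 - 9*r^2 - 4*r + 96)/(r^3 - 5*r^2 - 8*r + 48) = (r - 8)/(r - 4)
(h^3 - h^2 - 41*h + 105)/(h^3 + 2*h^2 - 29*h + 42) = (h - 5)/(h - 2)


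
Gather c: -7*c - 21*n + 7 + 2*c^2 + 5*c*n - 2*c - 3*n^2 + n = 2*c^2 + c*(5*n - 9) - 3*n^2 - 20*n + 7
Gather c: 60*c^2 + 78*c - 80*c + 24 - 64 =60*c^2 - 2*c - 40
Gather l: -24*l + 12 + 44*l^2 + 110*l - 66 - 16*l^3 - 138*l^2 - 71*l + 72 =-16*l^3 - 94*l^2 + 15*l + 18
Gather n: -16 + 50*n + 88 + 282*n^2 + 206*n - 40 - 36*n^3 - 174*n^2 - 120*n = -36*n^3 + 108*n^2 + 136*n + 32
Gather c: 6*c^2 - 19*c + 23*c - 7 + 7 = 6*c^2 + 4*c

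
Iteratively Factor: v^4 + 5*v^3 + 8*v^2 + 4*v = (v + 2)*(v^3 + 3*v^2 + 2*v) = (v + 2)^2*(v^2 + v) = (v + 1)*(v + 2)^2*(v)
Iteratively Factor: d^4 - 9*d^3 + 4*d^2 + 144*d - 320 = (d - 4)*(d^3 - 5*d^2 - 16*d + 80) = (d - 5)*(d - 4)*(d^2 - 16) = (d - 5)*(d - 4)*(d + 4)*(d - 4)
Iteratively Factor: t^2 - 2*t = (t - 2)*(t)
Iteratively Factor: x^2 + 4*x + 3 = (x + 3)*(x + 1)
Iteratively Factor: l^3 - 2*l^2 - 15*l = (l + 3)*(l^2 - 5*l) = l*(l + 3)*(l - 5)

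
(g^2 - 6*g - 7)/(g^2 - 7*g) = (g + 1)/g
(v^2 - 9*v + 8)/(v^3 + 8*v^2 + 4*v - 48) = (v^2 - 9*v + 8)/(v^3 + 8*v^2 + 4*v - 48)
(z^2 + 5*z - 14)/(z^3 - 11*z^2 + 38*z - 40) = (z + 7)/(z^2 - 9*z + 20)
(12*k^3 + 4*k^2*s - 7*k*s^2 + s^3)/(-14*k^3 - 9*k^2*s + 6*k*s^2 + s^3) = (-6*k + s)/(7*k + s)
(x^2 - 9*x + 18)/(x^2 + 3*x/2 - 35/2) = 2*(x^2 - 9*x + 18)/(2*x^2 + 3*x - 35)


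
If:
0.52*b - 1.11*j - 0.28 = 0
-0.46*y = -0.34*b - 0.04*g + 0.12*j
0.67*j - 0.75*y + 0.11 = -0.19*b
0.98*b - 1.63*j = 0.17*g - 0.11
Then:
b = -7.37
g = -6.32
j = -3.70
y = -5.03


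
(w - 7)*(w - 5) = w^2 - 12*w + 35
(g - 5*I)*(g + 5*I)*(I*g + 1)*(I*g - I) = -g^4 + g^3 + I*g^3 - 25*g^2 - I*g^2 + 25*g + 25*I*g - 25*I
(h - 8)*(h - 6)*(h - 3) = h^3 - 17*h^2 + 90*h - 144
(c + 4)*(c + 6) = c^2 + 10*c + 24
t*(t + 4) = t^2 + 4*t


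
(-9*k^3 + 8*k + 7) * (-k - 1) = 9*k^4 + 9*k^3 - 8*k^2 - 15*k - 7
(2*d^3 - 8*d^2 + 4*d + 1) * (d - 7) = 2*d^4 - 22*d^3 + 60*d^2 - 27*d - 7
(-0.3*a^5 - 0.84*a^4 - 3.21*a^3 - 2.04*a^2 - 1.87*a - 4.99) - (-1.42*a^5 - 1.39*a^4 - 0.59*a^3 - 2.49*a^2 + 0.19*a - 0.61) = 1.12*a^5 + 0.55*a^4 - 2.62*a^3 + 0.45*a^2 - 2.06*a - 4.38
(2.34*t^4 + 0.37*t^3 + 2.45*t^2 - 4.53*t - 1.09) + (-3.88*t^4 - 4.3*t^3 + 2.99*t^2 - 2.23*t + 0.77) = -1.54*t^4 - 3.93*t^3 + 5.44*t^2 - 6.76*t - 0.32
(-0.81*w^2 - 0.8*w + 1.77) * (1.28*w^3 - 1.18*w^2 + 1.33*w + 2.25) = -1.0368*w^5 - 0.0682*w^4 + 2.1323*w^3 - 4.9751*w^2 + 0.5541*w + 3.9825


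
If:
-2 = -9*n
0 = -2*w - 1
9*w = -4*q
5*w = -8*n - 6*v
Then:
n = 2/9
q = 9/8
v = 13/108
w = -1/2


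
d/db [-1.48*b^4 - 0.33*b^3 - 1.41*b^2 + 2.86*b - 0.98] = -5.92*b^3 - 0.99*b^2 - 2.82*b + 2.86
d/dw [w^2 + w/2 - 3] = 2*w + 1/2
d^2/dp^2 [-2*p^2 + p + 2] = -4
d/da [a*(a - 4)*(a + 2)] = 3*a^2 - 4*a - 8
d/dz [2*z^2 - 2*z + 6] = 4*z - 2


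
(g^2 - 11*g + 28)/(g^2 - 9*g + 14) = (g - 4)/(g - 2)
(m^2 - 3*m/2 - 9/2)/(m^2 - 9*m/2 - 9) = (m - 3)/(m - 6)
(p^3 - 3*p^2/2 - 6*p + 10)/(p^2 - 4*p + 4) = p + 5/2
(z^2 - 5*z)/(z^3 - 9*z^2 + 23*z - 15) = z/(z^2 - 4*z + 3)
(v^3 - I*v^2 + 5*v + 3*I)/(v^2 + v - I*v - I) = (v^3 - I*v^2 + 5*v + 3*I)/(v^2 + v - I*v - I)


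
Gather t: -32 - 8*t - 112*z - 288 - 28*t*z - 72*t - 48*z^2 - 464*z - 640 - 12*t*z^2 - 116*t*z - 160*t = t*(-12*z^2 - 144*z - 240) - 48*z^2 - 576*z - 960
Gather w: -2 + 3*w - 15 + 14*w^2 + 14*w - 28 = 14*w^2 + 17*w - 45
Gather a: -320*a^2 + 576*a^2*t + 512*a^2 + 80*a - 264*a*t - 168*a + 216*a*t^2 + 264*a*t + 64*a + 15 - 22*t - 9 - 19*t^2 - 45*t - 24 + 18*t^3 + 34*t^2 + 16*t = a^2*(576*t + 192) + a*(216*t^2 - 24) + 18*t^3 + 15*t^2 - 51*t - 18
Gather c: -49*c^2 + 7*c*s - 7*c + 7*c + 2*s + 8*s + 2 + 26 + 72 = -49*c^2 + 7*c*s + 10*s + 100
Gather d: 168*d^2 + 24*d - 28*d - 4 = 168*d^2 - 4*d - 4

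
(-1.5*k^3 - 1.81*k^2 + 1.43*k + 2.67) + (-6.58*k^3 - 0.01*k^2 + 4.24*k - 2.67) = -8.08*k^3 - 1.82*k^2 + 5.67*k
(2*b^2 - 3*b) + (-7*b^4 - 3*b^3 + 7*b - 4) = -7*b^4 - 3*b^3 + 2*b^2 + 4*b - 4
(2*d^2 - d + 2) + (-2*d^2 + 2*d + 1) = d + 3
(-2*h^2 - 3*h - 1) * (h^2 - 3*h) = -2*h^4 + 3*h^3 + 8*h^2 + 3*h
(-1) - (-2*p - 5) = 2*p + 4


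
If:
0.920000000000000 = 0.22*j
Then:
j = 4.18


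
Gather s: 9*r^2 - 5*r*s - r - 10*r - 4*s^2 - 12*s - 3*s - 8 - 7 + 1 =9*r^2 - 11*r - 4*s^2 + s*(-5*r - 15) - 14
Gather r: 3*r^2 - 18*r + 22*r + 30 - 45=3*r^2 + 4*r - 15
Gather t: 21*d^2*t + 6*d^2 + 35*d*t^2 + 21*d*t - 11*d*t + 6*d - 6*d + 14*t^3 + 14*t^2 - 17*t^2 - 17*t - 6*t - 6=6*d^2 + 14*t^3 + t^2*(35*d - 3) + t*(21*d^2 + 10*d - 23) - 6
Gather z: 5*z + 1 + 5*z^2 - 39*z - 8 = 5*z^2 - 34*z - 7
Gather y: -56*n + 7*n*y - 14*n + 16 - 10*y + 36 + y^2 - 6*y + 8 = -70*n + y^2 + y*(7*n - 16) + 60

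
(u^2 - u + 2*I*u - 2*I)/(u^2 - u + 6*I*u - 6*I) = (u + 2*I)/(u + 6*I)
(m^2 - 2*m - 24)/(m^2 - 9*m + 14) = (m^2 - 2*m - 24)/(m^2 - 9*m + 14)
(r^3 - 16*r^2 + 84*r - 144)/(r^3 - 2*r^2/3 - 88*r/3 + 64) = 3*(r^2 - 12*r + 36)/(3*r^2 + 10*r - 48)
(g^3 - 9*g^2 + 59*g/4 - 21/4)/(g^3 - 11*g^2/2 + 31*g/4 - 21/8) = 2*(g - 7)/(2*g - 7)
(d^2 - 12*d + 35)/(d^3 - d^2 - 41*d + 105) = (d - 7)/(d^2 + 4*d - 21)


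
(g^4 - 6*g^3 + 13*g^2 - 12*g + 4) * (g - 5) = g^5 - 11*g^4 + 43*g^3 - 77*g^2 + 64*g - 20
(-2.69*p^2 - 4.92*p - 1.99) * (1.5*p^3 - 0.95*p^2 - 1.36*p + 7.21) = -4.035*p^5 - 4.8245*p^4 + 5.3474*p^3 - 10.8132*p^2 - 32.7668*p - 14.3479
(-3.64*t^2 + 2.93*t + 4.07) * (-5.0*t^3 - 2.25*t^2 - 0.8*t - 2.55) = 18.2*t^5 - 6.46*t^4 - 24.0305*t^3 - 2.2195*t^2 - 10.7275*t - 10.3785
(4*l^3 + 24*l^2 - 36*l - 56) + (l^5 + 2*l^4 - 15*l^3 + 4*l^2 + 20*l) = l^5 + 2*l^4 - 11*l^3 + 28*l^2 - 16*l - 56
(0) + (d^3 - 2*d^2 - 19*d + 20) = d^3 - 2*d^2 - 19*d + 20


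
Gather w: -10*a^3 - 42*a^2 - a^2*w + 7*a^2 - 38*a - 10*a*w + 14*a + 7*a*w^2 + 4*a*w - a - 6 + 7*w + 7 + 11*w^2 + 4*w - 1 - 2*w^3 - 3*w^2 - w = -10*a^3 - 35*a^2 - 25*a - 2*w^3 + w^2*(7*a + 8) + w*(-a^2 - 6*a + 10)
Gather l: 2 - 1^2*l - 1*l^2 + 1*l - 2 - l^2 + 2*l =-2*l^2 + 2*l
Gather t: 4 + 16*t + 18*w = 16*t + 18*w + 4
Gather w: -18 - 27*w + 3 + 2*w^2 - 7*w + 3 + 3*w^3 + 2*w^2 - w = 3*w^3 + 4*w^2 - 35*w - 12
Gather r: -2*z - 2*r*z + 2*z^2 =-2*r*z + 2*z^2 - 2*z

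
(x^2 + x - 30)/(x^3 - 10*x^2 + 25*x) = (x + 6)/(x*(x - 5))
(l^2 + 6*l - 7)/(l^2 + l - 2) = (l + 7)/(l + 2)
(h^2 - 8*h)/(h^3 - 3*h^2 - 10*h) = (8 - h)/(-h^2 + 3*h + 10)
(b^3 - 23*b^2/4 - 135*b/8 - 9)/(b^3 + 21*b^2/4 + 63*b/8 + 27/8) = (b - 8)/(b + 3)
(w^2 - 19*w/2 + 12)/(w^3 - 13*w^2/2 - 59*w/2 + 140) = (2*w - 3)/(2*w^2 + 3*w - 35)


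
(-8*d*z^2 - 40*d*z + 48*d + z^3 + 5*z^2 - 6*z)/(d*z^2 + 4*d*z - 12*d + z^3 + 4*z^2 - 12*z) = (-8*d*z + 8*d + z^2 - z)/(d*z - 2*d + z^2 - 2*z)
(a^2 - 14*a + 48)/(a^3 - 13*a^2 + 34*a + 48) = 1/(a + 1)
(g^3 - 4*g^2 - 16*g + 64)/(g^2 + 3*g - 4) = (g^2 - 8*g + 16)/(g - 1)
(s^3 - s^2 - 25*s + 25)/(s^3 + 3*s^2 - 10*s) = (s^2 - 6*s + 5)/(s*(s - 2))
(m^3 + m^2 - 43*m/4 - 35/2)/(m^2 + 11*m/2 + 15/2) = (m^2 - 3*m/2 - 7)/(m + 3)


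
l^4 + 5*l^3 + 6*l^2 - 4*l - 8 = (l - 1)*(l + 2)^3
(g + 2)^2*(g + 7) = g^3 + 11*g^2 + 32*g + 28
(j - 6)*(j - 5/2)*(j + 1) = j^3 - 15*j^2/2 + 13*j/2 + 15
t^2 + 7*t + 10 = (t + 2)*(t + 5)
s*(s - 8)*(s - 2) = s^3 - 10*s^2 + 16*s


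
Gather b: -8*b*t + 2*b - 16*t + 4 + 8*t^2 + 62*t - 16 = b*(2 - 8*t) + 8*t^2 + 46*t - 12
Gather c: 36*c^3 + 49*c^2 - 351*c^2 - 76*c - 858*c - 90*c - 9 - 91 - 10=36*c^3 - 302*c^2 - 1024*c - 110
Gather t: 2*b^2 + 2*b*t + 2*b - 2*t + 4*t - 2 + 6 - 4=2*b^2 + 2*b + t*(2*b + 2)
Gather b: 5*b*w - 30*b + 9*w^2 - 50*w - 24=b*(5*w - 30) + 9*w^2 - 50*w - 24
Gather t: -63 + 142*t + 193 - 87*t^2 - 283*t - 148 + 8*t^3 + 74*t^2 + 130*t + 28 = 8*t^3 - 13*t^2 - 11*t + 10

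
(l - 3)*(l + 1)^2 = l^3 - l^2 - 5*l - 3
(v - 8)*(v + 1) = v^2 - 7*v - 8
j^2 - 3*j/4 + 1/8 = (j - 1/2)*(j - 1/4)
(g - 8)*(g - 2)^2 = g^3 - 12*g^2 + 36*g - 32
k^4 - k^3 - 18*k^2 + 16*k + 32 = (k - 4)*(k - 2)*(k + 1)*(k + 4)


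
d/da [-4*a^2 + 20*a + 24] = 20 - 8*a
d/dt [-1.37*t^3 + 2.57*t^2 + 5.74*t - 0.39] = -4.11*t^2 + 5.14*t + 5.74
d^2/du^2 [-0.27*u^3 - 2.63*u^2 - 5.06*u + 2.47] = -1.62*u - 5.26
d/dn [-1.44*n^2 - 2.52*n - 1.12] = -2.88*n - 2.52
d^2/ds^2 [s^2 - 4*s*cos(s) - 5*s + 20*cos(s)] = 4*s*cos(s) + 8*sin(s) - 20*cos(s) + 2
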